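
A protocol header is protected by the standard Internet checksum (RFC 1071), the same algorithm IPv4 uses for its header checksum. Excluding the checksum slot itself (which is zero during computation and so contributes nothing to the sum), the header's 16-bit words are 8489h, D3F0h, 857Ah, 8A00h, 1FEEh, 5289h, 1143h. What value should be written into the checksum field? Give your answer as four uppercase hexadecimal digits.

1450

One's-complement addition (fold any carry out of bit 15 back into bit 0):
  0x8489 + 0xD3F0 = 0x15879 → wrap carry → 0x587A
  0x587A + 0x857A = 0x0DDF4
  0xDDF4 + 0x8A00 = 0x167F4 → wrap carry → 0x67F5
  0x67F5 + 0x1FEE = 0x087E3
  0x87E3 + 0x5289 = 0x0DA6C
  0xDA6C + 0x1143 = 0x0EBAF
One's-complement sum = 0xEBAF.
Checksum = ~0xEBAF & 0xFFFF = 0x1450.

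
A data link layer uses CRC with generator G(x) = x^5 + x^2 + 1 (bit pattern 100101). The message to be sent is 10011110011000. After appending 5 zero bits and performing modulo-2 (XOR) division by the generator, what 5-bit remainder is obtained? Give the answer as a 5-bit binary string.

Append 5 zeros: 1001111001100000000. Divide by 100101 (XOR where the leading bit is 1):
  pos 0: 100111 XOR 100101 = 000010
  pos 4: 101001 XOR 100101 = 001100
  pos 6: 110010 XOR 100101 = 010111
  pos 7: 101110 XOR 100101 = 001011
  pos 9: 101100 XOR 100101 = 001001
  pos 11: 100100 XOR 100101 = 000001
Remainder (last 5 bits) = 00100. This is the CRC / FCS.

00100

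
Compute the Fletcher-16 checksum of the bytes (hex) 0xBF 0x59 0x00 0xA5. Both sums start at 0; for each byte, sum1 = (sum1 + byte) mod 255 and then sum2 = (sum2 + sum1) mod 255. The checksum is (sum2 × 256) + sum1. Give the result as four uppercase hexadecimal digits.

Running sums (mod 255):
  after byte 0 (0xBF): sum1=191, sum2=191
  after byte 1 (0x59): sum1=25, sum2=216
  after byte 2 (0x00): sum1=25, sum2=241
  after byte 3 (0xA5): sum1=190, sum2=176
Checksum = sum2·256 + sum1 = 176·256 + 190 = 45246 = 0xB0BE.

B0BE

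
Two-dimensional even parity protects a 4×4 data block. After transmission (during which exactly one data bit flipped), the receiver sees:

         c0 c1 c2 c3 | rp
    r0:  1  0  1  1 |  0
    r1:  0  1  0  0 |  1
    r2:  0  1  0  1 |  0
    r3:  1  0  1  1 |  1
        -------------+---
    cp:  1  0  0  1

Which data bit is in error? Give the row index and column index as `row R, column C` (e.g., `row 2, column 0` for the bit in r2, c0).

row 0, column 0

Recompute each row's even parity and compare to rp:
  r0: data parity 1, sent rp 0 → mismatch
  r1: data parity 1, sent rp 1 → ok
  r2: data parity 0, sent rp 0 → ok
  r3: data parity 1, sent rp 1 → ok
Recompute each column's even parity and compare to cp:
  c0: data parity 0, sent cp 1 → mismatch
  c1: data parity 0, sent cp 0 → ok
  c2: data parity 0, sent cp 0 → ok
  c3: data parity 1, sent cp 1 → ok
Exactly one row (r0) and one column (c0) fail → the flipped bit is at their intersection.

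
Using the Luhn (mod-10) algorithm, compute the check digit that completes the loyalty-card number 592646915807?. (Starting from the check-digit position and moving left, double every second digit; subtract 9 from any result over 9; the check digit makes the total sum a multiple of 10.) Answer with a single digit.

6

Partial digits right→left: 7 0 8 5 1 9 6 4 6 2 9 5
Double every second digit counting from the check-digit position (so the 1st, 3rd, 5th, ... of the partial from the right).
  doubled (with −9 where >9): 5 7 2 3 3 9 → sum 29
  kept as-is: 0 5 9 4 2 5 → sum 25
Total = 29 + 25 = 54.
Check digit = (10 − (54 mod 10)) mod 10 = 6.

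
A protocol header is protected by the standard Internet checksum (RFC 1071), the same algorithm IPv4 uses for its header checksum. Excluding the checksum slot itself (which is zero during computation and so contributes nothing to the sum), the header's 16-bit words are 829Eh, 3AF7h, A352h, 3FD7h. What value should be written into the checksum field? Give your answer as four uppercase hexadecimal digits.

One's-complement addition (fold any carry out of bit 15 back into bit 0):
  0x829E + 0x3AF7 = 0x0BD95
  0xBD95 + 0xA352 = 0x160E7 → wrap carry → 0x60E8
  0x60E8 + 0x3FD7 = 0x0A0BF
One's-complement sum = 0xA0BF.
Checksum = ~0xA0BF & 0xFFFF = 0x5F40.

5F40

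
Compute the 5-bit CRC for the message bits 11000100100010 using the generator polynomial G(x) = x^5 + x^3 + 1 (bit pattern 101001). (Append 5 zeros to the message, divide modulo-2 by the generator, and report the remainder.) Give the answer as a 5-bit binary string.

Append 5 zeros: 1100010010001000000. Divide by 101001 (XOR where the leading bit is 1):
  pos 0: 110001 XOR 101001 = 011000
  pos 1: 110000 XOR 101001 = 011001
  pos 2: 110010 XOR 101001 = 011011
  pos 3: 110111 XOR 101001 = 011110
  pos 4: 111100 XOR 101001 = 010101
  pos 5: 101010 XOR 101001 = 000011
  pos 9: 110100 XOR 101001 = 011101
  pos 10: 111010 XOR 101001 = 010011
  pos 11: 100110 XOR 101001 = 001111
  pos 13: 111100 XOR 101001 = 010101
Remainder (last 5 bits) = 10101. This is the CRC / FCS.

10101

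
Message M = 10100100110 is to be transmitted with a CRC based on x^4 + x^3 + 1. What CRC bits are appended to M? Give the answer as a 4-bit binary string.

Append 4 zeros: 101001001100000. Divide by 11001 (XOR where the leading bit is 1):
  pos 0: 10100 XOR 11001 = 01101
  pos 1: 11011 XOR 11001 = 00010
  pos 4: 10001 XOR 11001 = 01000
  pos 5: 10001 XOR 11001 = 01000
  pos 6: 10000 XOR 11001 = 01001
  pos 7: 10010 XOR 11001 = 01011
  pos 8: 10110 XOR 11001 = 01111
  pos 9: 11110 XOR 11001 = 00111
Remainder (last 4 bits) = 1110. This is the CRC / FCS.

1110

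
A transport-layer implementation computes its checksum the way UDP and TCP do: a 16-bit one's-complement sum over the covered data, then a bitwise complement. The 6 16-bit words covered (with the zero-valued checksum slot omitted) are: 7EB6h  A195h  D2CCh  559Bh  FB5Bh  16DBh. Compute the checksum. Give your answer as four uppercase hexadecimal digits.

One's-complement addition (fold any carry out of bit 15 back into bit 0):
  0x7EB6 + 0xA195 = 0x1204B → wrap carry → 0x204C
  0x204C + 0xD2CC = 0x0F318
  0xF318 + 0x559B = 0x148B3 → wrap carry → 0x48B4
  0x48B4 + 0xFB5B = 0x1440F → wrap carry → 0x4410
  0x4410 + 0x16DB = 0x05AEB
One's-complement sum = 0x5AEB.
Checksum = ~0x5AEB & 0xFFFF = 0xA514.

A514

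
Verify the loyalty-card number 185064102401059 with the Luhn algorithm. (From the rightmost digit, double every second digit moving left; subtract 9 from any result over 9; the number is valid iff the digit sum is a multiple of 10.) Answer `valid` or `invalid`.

From the right, keep odd positions and double even positions (subtract 9 from any doubled value over 9):
  doubled (positions 2,4,...): 1 2 8 0 8 0 7 → sum 26
  kept (positions 1,3,...): 9 0 0 2 1 6 5 1 → sum 24
Total = 50.
50 mod 10 = 0, so the number is valid.

valid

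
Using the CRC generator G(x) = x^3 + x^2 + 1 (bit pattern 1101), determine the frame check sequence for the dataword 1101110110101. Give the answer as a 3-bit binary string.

111

Append 3 zeros: 1101110110101000. Divide by 1101 (XOR where the leading bit is 1):
  pos 0: 1101 XOR 1101 = 0000
  pos 4: 1101 XOR 1101 = 0000
  pos 8: 1010 XOR 1101 = 0111
  pos 9: 1111 XOR 1101 = 0010
  pos 11: 1000 XOR 1101 = 0101
  pos 12: 1010 XOR 1101 = 0111
Remainder (last 3 bits) = 111. This is the CRC / FCS.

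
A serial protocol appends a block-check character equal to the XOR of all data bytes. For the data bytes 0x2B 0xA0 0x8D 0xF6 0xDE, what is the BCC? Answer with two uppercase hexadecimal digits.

2E

XOR the bytes together:
  start with 0x2B
  0x2B ⊕ 0xA0 = 0x8B
  0x8B ⊕ 0x8D = 0x06
  0x06 ⊕ 0xF6 = 0xF0
  0xF0 ⊕ 0xDE = 0x2E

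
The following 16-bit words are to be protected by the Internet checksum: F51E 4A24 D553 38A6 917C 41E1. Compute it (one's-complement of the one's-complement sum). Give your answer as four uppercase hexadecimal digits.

DF64

One's-complement addition (fold any carry out of bit 15 back into bit 0):
  0xF51E + 0x4A24 = 0x13F42 → wrap carry → 0x3F43
  0x3F43 + 0xD553 = 0x11496 → wrap carry → 0x1497
  0x1497 + 0x38A6 = 0x04D3D
  0x4D3D + 0x917C = 0x0DEB9
  0xDEB9 + 0x41E1 = 0x1209A → wrap carry → 0x209B
One's-complement sum = 0x209B.
Checksum = ~0x209B & 0xFFFF = 0xDF64.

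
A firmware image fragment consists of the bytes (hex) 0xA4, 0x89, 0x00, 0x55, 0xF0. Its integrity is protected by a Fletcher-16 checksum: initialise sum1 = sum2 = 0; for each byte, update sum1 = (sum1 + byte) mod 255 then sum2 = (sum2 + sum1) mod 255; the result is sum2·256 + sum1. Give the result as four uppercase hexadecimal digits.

F874

Running sums (mod 255):
  after byte 0 (0xA4): sum1=164, sum2=164
  after byte 1 (0x89): sum1=46, sum2=210
  after byte 2 (0x00): sum1=46, sum2=1
  after byte 3 (0x55): sum1=131, sum2=132
  after byte 4 (0xF0): sum1=116, sum2=248
Checksum = sum2·256 + sum1 = 248·256 + 116 = 63604 = 0xF874.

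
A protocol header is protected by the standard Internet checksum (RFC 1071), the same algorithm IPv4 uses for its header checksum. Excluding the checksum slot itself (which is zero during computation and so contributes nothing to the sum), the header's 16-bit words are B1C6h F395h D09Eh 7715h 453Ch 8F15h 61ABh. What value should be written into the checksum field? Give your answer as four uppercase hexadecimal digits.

One's-complement addition (fold any carry out of bit 15 back into bit 0):
  0xB1C6 + 0xF395 = 0x1A55B → wrap carry → 0xA55C
  0xA55C + 0xD09E = 0x175FA → wrap carry → 0x75FB
  0x75FB + 0x7715 = 0x0ED10
  0xED10 + 0x453C = 0x1324C → wrap carry → 0x324D
  0x324D + 0x8F15 = 0x0C162
  0xC162 + 0x61AB = 0x1230D → wrap carry → 0x230E
One's-complement sum = 0x230E.
Checksum = ~0x230E & 0xFFFF = 0xDCF1.

DCF1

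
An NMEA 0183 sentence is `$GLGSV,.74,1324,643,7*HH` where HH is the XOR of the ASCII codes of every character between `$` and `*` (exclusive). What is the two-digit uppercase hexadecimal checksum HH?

XOR the ASCII codes of the payload characters:
  'G' = 0x47 → acc = 0x47
  'L' = 0x4C → acc = 0x0B
  'G' = 0x47 → acc = 0x4C
  'S' = 0x53 → acc = 0x1F
  'V' = 0x56 → acc = 0x49
  ',' = 0x2C → acc = 0x65
  '.' = 0x2E → acc = 0x4B
  '7' = 0x37 → acc = 0x7C
  '4' = 0x34 → acc = 0x48
  ',' = 0x2C → acc = 0x64
  '1' = 0x31 → acc = 0x55
  '3' = 0x33 → acc = 0x66
  '2' = 0x32 → acc = 0x54
  '4' = 0x34 → acc = 0x60
  ',' = 0x2C → acc = 0x4C
  '6' = 0x36 → acc = 0x7A
  '4' = 0x34 → acc = 0x4E
  '3' = 0x33 → acc = 0x7D
  ',' = 0x2C → acc = 0x51
  '7' = 0x37 → acc = 0x66
Checksum = 0x66.

66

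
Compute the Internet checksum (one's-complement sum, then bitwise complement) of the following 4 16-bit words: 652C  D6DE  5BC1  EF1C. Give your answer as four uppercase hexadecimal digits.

7916

One's-complement addition (fold any carry out of bit 15 back into bit 0):
  0x652C + 0xD6DE = 0x13C0A → wrap carry → 0x3C0B
  0x3C0B + 0x5BC1 = 0x097CC
  0x97CC + 0xEF1C = 0x186E8 → wrap carry → 0x86E9
One's-complement sum = 0x86E9.
Checksum = ~0x86E9 & 0xFFFF = 0x7916.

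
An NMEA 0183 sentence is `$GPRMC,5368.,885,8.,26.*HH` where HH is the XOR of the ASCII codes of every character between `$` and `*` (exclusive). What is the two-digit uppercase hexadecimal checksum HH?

64

XOR the ASCII codes of the payload characters:
  'G' = 0x47 → acc = 0x47
  'P' = 0x50 → acc = 0x17
  'R' = 0x52 → acc = 0x45
  'M' = 0x4D → acc = 0x08
  'C' = 0x43 → acc = 0x4B
  ',' = 0x2C → acc = 0x67
  '5' = 0x35 → acc = 0x52
  '3' = 0x33 → acc = 0x61
  '6' = 0x36 → acc = 0x57
  '8' = 0x38 → acc = 0x6F
  '.' = 0x2E → acc = 0x41
  ',' = 0x2C → acc = 0x6D
  '8' = 0x38 → acc = 0x55
  '8' = 0x38 → acc = 0x6D
  '5' = 0x35 → acc = 0x58
  ',' = 0x2C → acc = 0x74
  '8' = 0x38 → acc = 0x4C
  '.' = 0x2E → acc = 0x62
  ',' = 0x2C → acc = 0x4E
  '2' = 0x32 → acc = 0x7C
  '6' = 0x36 → acc = 0x4A
  '.' = 0x2E → acc = 0x64
Checksum = 0x64.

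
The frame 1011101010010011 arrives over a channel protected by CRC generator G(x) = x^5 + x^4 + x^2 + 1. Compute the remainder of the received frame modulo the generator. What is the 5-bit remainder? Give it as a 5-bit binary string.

Modulo-2 division of 1011101010010011 by 110101:
  pos 0: 101110 XOR 110101 = 011011
  pos 1: 110111 XOR 110101 = 000010
  pos 5: 100100 XOR 110101 = 010001
  pos 6: 100011 XOR 110101 = 010110
  pos 7: 101100 XOR 110101 = 011001
  pos 8: 110010 XOR 110101 = 000111
Remainder = 11111 (nonzero — an error is detected).

11111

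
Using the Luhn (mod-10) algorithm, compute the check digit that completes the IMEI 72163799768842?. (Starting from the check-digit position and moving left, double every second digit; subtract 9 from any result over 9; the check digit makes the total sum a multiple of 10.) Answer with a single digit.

Partial digits right→left: 2 4 8 8 6 7 9 9 7 3 6 1 2 7
Double every second digit counting from the check-digit position (so the 1st, 3rd, 5th, ... of the partial from the right).
  doubled (with −9 where >9): 4 7 3 9 5 3 4 → sum 35
  kept as-is: 4 8 7 9 3 1 7 → sum 39
Total = 35 + 39 = 74.
Check digit = (10 − (74 mod 10)) mod 10 = 6.

6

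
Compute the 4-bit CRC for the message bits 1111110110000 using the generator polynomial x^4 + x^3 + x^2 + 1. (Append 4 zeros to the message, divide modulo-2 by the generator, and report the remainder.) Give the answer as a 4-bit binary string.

0101

Append 4 zeros: 11111101100000000. Divide by 11101 (XOR where the leading bit is 1):
  pos 0: 11111 XOR 11101 = 00010
  pos 3: 10101 XOR 11101 = 01000
  pos 4: 10001 XOR 11101 = 01100
  pos 5: 11000 XOR 11101 = 00101
  pos 7: 10100 XOR 11101 = 01001
  pos 8: 10010 XOR 11101 = 01111
  pos 9: 11110 XOR 11101 = 00011
  pos 12: 11000 XOR 11101 = 00101
Remainder (last 4 bits) = 0101. This is the CRC / FCS.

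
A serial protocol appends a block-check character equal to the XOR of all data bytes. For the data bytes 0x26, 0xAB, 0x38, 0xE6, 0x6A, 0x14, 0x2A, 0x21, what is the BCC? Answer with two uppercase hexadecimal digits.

XOR the bytes together:
  start with 0x26
  0x26 ⊕ 0xAB = 0x8D
  0x8D ⊕ 0x38 = 0xB5
  0xB5 ⊕ 0xE6 = 0x53
  0x53 ⊕ 0x6A = 0x39
  0x39 ⊕ 0x14 = 0x2D
  0x2D ⊕ 0x2A = 0x07
  0x07 ⊕ 0x21 = 0x26

26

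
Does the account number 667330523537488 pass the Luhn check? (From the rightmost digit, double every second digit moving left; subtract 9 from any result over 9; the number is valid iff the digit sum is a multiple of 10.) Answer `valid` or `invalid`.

invalid

From the right, keep odd positions and double even positions (subtract 9 from any doubled value over 9):
  doubled (positions 2,4,...): 7 5 1 4 0 6 3 → sum 26
  kept (positions 1,3,...): 8 4 3 3 5 3 7 6 → sum 39
Total = 65.
65 mod 10 = 5, so the number is invalid.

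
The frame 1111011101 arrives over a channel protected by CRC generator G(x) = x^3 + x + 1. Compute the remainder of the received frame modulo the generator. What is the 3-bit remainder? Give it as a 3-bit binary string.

010

Modulo-2 division of 1111011101 by 1011:
  pos 0: 1111 XOR 1011 = 0100
  pos 1: 1000 XOR 1011 = 0011
  pos 3: 1111 XOR 1011 = 0100
  pos 4: 1001 XOR 1011 = 0010
  pos 6: 1001 XOR 1011 = 0010
Remainder = 010 (nonzero — an error is detected).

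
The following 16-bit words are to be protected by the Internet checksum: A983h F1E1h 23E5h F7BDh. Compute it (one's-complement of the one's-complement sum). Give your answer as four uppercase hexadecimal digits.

One's-complement addition (fold any carry out of bit 15 back into bit 0):
  0xA983 + 0xF1E1 = 0x19B64 → wrap carry → 0x9B65
  0x9B65 + 0x23E5 = 0x0BF4A
  0xBF4A + 0xF7BD = 0x1B707 → wrap carry → 0xB708
One's-complement sum = 0xB708.
Checksum = ~0xB708 & 0xFFFF = 0x48F7.

48F7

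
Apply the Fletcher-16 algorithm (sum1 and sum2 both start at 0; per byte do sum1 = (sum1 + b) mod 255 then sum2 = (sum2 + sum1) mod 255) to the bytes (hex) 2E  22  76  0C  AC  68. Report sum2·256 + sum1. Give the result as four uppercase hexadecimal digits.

7FE7

Running sums (mod 255):
  after byte 0 (2E): sum1=46, sum2=46
  after byte 1 (22): sum1=80, sum2=126
  after byte 2 (76): sum1=198, sum2=69
  after byte 3 (0C): sum1=210, sum2=24
  after byte 4 (AC): sum1=127, sum2=151
  after byte 5 (68): sum1=231, sum2=127
Checksum = sum2·256 + sum1 = 127·256 + 231 = 32743 = 0x7FE7.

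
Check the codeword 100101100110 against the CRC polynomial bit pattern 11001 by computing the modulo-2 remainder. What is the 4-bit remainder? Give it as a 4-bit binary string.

Modulo-2 division of 100101100110 by 11001:
  pos 0: 10010 XOR 11001 = 01011
  pos 1: 10111 XOR 11001 = 01110
  pos 2: 11101 XOR 11001 = 00100
  pos 4: 10000 XOR 11001 = 01001
  pos 5: 10011 XOR 11001 = 01010
  pos 6: 10101 XOR 11001 = 01100
  pos 7: 11000 XOR 11001 = 00001
Remainder = 0001 (nonzero — an error is detected).

0001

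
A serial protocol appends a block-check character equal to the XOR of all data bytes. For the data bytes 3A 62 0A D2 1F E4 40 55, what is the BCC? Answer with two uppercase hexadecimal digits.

6E

XOR the bytes together:
  start with 0x3A
  0x3A ⊕ 0x62 = 0x58
  0x58 ⊕ 0x0A = 0x52
  0x52 ⊕ 0xD2 = 0x80
  0x80 ⊕ 0x1F = 0x9F
  0x9F ⊕ 0xE4 = 0x7B
  0x7B ⊕ 0x40 = 0x3B
  0x3B ⊕ 0x55 = 0x6E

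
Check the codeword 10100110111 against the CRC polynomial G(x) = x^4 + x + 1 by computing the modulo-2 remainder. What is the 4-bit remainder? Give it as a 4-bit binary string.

Modulo-2 division of 10100110111 by 10011:
  pos 0: 10100 XOR 10011 = 00111
  pos 2: 11111 XOR 10011 = 01100
  pos 3: 11000 XOR 10011 = 01011
  pos 4: 10111 XOR 10011 = 00100
  pos 6: 10011 XOR 10011 = 00000
Remainder = 0000 (zero — the frame passes the CRC check).

0000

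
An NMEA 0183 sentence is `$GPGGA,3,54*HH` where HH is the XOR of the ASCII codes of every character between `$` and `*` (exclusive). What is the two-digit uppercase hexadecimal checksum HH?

64

XOR the ASCII codes of the payload characters:
  'G' = 0x47 → acc = 0x47
  'P' = 0x50 → acc = 0x17
  'G' = 0x47 → acc = 0x50
  'G' = 0x47 → acc = 0x17
  'A' = 0x41 → acc = 0x56
  ',' = 0x2C → acc = 0x7A
  '3' = 0x33 → acc = 0x49
  ',' = 0x2C → acc = 0x65
  '5' = 0x35 → acc = 0x50
  '4' = 0x34 → acc = 0x64
Checksum = 0x64.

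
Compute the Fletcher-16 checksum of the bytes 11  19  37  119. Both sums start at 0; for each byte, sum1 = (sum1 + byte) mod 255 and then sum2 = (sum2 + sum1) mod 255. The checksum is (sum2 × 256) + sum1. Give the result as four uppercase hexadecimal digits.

27BA

Running sums (mod 255):
  after byte 0 (11): sum1=11, sum2=11
  after byte 1 (19): sum1=30, sum2=41
  after byte 2 (37): sum1=67, sum2=108
  after byte 3 (119): sum1=186, sum2=39
Checksum = sum2·256 + sum1 = 39·256 + 186 = 10170 = 0x27BA.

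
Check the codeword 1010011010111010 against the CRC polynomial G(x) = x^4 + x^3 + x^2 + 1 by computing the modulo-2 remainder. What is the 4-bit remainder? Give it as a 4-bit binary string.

Modulo-2 division of 1010011010111010 by 11101:
  pos 0: 10100 XOR 11101 = 01001
  pos 1: 10011 XOR 11101 = 01110
  pos 2: 11101 XOR 11101 = 00000
  pos 8: 10111 XOR 11101 = 01010
  pos 9: 10100 XOR 11101 = 01001
  pos 10: 10011 XOR 11101 = 01110
  pos 11: 11100 XOR 11101 = 00001
Remainder = 0001 (nonzero — an error is detected).

0001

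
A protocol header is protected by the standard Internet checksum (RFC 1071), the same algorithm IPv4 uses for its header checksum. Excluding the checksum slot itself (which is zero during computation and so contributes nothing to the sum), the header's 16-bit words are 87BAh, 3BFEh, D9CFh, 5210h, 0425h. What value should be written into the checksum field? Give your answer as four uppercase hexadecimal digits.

One's-complement addition (fold any carry out of bit 15 back into bit 0):
  0x87BA + 0x3BFE = 0x0C3B8
  0xC3B8 + 0xD9CF = 0x19D87 → wrap carry → 0x9D88
  0x9D88 + 0x5210 = 0x0EF98
  0xEF98 + 0x0425 = 0x0F3BD
One's-complement sum = 0xF3BD.
Checksum = ~0xF3BD & 0xFFFF = 0x0C42.

0C42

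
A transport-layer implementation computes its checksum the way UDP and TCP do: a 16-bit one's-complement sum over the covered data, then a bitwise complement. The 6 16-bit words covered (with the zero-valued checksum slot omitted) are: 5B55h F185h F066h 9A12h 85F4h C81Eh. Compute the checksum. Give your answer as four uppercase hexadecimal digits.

DA97

One's-complement addition (fold any carry out of bit 15 back into bit 0):
  0x5B55 + 0xF185 = 0x14CDA → wrap carry → 0x4CDB
  0x4CDB + 0xF066 = 0x13D41 → wrap carry → 0x3D42
  0x3D42 + 0x9A12 = 0x0D754
  0xD754 + 0x85F4 = 0x15D48 → wrap carry → 0x5D49
  0x5D49 + 0xC81E = 0x12567 → wrap carry → 0x2568
One's-complement sum = 0x2568.
Checksum = ~0x2568 & 0xFFFF = 0xDA97.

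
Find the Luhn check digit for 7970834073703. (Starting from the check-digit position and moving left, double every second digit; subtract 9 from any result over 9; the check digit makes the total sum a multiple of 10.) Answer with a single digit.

Partial digits right→left: 3 0 7 3 7 0 4 3 8 0 7 9 7
Double every second digit counting from the check-digit position (so the 1st, 3rd, 5th, ... of the partial from the right).
  doubled (with −9 where >9): 6 5 5 8 7 5 5 → sum 41
  kept as-is: 0 3 0 3 0 9 → sum 15
Total = 41 + 15 = 56.
Check digit = (10 − (56 mod 10)) mod 10 = 4.

4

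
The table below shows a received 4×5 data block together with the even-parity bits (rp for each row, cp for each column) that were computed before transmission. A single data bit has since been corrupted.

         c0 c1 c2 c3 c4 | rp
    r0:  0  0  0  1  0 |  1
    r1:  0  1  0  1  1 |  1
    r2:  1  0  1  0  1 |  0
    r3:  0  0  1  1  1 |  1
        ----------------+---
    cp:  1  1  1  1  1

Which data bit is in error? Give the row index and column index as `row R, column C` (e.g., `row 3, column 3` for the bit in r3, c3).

row 2, column 2

Recompute each row's even parity and compare to rp:
  r0: data parity 1, sent rp 1 → ok
  r1: data parity 1, sent rp 1 → ok
  r2: data parity 1, sent rp 0 → mismatch
  r3: data parity 1, sent rp 1 → ok
Recompute each column's even parity and compare to cp:
  c0: data parity 1, sent cp 1 → ok
  c1: data parity 1, sent cp 1 → ok
  c2: data parity 0, sent cp 1 → mismatch
  c3: data parity 1, sent cp 1 → ok
  c4: data parity 1, sent cp 1 → ok
Exactly one row (r2) and one column (c2) fail → the flipped bit is at their intersection.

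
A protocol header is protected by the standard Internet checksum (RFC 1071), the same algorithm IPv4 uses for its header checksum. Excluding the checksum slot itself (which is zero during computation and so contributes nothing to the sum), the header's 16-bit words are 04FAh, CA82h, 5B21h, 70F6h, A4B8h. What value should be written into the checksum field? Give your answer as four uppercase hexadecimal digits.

BFB2

One's-complement addition (fold any carry out of bit 15 back into bit 0):
  0x04FA + 0xCA82 = 0x0CF7C
  0xCF7C + 0x5B21 = 0x12A9D → wrap carry → 0x2A9E
  0x2A9E + 0x70F6 = 0x09B94
  0x9B94 + 0xA4B8 = 0x1404C → wrap carry → 0x404D
One's-complement sum = 0x404D.
Checksum = ~0x404D & 0xFFFF = 0xBFB2.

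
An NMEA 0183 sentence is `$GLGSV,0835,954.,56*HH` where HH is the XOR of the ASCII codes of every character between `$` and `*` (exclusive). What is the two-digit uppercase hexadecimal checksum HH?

XOR the ASCII codes of the payload characters:
  'G' = 0x47 → acc = 0x47
  'L' = 0x4C → acc = 0x0B
  'G' = 0x47 → acc = 0x4C
  'S' = 0x53 → acc = 0x1F
  'V' = 0x56 → acc = 0x49
  ',' = 0x2C → acc = 0x65
  '0' = 0x30 → acc = 0x55
  '8' = 0x38 → acc = 0x6D
  '3' = 0x33 → acc = 0x5E
  '5' = 0x35 → acc = 0x6B
  ',' = 0x2C → acc = 0x47
  '9' = 0x39 → acc = 0x7E
  '5' = 0x35 → acc = 0x4B
  '4' = 0x34 → acc = 0x7F
  '.' = 0x2E → acc = 0x51
  ',' = 0x2C → acc = 0x7D
  '5' = 0x35 → acc = 0x48
  '6' = 0x36 → acc = 0x7E
Checksum = 0x7E.

7E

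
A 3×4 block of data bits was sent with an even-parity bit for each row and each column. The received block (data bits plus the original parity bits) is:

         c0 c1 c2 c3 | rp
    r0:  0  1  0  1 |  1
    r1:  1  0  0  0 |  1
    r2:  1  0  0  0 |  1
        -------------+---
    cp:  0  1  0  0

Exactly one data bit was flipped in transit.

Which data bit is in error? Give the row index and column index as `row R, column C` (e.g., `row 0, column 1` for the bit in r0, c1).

Recompute each row's even parity and compare to rp:
  r0: data parity 0, sent rp 1 → mismatch
  r1: data parity 1, sent rp 1 → ok
  r2: data parity 1, sent rp 1 → ok
Recompute each column's even parity and compare to cp:
  c0: data parity 0, sent cp 0 → ok
  c1: data parity 1, sent cp 1 → ok
  c2: data parity 0, sent cp 0 → ok
  c3: data parity 1, sent cp 0 → mismatch
Exactly one row (r0) and one column (c3) fail → the flipped bit is at their intersection.

row 0, column 3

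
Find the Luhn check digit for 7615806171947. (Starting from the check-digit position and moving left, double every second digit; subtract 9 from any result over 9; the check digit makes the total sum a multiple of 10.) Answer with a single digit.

Partial digits right→left: 7 4 9 1 7 1 6 0 8 5 1 6 7
Double every second digit counting from the check-digit position (so the 1st, 3rd, 5th, ... of the partial from the right).
  doubled (with −9 where >9): 5 9 5 3 7 2 5 → sum 36
  kept as-is: 4 1 1 0 5 6 → sum 17
Total = 36 + 17 = 53.
Check digit = (10 − (53 mod 10)) mod 10 = 7.

7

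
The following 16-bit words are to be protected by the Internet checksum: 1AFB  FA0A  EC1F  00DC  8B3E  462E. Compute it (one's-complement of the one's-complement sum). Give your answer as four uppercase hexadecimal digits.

2C91

One's-complement addition (fold any carry out of bit 15 back into bit 0):
  0x1AFB + 0xFA0A = 0x11505 → wrap carry → 0x1506
  0x1506 + 0xEC1F = 0x10125 → wrap carry → 0x0126
  0x0126 + 0x00DC = 0x00202
  0x0202 + 0x8B3E = 0x08D40
  0x8D40 + 0x462E = 0x0D36E
One's-complement sum = 0xD36E.
Checksum = ~0xD36E & 0xFFFF = 0x2C91.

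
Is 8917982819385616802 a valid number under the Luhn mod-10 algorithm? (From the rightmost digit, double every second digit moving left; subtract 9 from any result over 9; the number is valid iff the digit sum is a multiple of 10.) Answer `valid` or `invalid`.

valid

From the right, keep odd positions and double even positions (subtract 9 from any doubled value over 9):
  doubled (positions 2,4,...): 0 3 3 7 9 7 7 5 9 → sum 50
  kept (positions 1,3,...): 2 8 1 5 3 1 2 9 1 8 → sum 40
Total = 90.
90 mod 10 = 0, so the number is valid.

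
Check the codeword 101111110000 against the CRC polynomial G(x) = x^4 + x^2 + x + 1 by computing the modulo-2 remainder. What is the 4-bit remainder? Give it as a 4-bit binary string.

Modulo-2 division of 101111110000 by 10111:
  pos 0: 10111 XOR 10111 = 00000
  pos 5: 11100 XOR 10111 = 01011
  pos 6: 10110 XOR 10111 = 00001
Remainder = 0010 (nonzero — an error is detected).

0010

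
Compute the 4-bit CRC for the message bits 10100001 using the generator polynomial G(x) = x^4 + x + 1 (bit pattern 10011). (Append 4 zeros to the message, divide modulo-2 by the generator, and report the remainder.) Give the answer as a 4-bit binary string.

0111

Append 4 zeros: 101000010000. Divide by 10011 (XOR where the leading bit is 1):
  pos 0: 10100 XOR 10011 = 00111
  pos 2: 11100 XOR 10011 = 01111
  pos 3: 11111 XOR 10011 = 01100
  pos 4: 11000 XOR 10011 = 01011
  pos 5: 10110 XOR 10011 = 00101
  pos 7: 10100 XOR 10011 = 00111
Remainder (last 4 bits) = 0111. This is the CRC / FCS.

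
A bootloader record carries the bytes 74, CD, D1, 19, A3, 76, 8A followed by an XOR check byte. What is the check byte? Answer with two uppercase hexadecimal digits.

XOR the bytes together:
  start with 0x74
  0x74 ⊕ 0xCD = 0xB9
  0xB9 ⊕ 0xD1 = 0x68
  0x68 ⊕ 0x19 = 0x71
  0x71 ⊕ 0xA3 = 0xD2
  0xD2 ⊕ 0x76 = 0xA4
  0xA4 ⊕ 0x8A = 0x2E

2E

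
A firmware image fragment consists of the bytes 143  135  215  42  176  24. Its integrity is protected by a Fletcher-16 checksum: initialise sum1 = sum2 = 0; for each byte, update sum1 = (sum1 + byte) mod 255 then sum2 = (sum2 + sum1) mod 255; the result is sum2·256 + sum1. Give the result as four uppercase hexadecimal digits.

5AE1

Running sums (mod 255):
  after byte 0 (143): sum1=143, sum2=143
  after byte 1 (135): sum1=23, sum2=166
  after byte 2 (215): sum1=238, sum2=149
  after byte 3 (42): sum1=25, sum2=174
  after byte 4 (176): sum1=201, sum2=120
  after byte 5 (24): sum1=225, sum2=90
Checksum = sum2·256 + sum1 = 90·256 + 225 = 23265 = 0x5AE1.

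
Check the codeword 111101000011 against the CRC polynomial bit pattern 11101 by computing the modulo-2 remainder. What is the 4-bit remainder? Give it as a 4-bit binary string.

1110

Modulo-2 division of 111101000011 by 11101:
  pos 0: 11110 XOR 11101 = 00011
  pos 3: 11100 XOR 11101 = 00001
  pos 7: 10011 XOR 11101 = 01110
Remainder = 1110 (nonzero — an error is detected).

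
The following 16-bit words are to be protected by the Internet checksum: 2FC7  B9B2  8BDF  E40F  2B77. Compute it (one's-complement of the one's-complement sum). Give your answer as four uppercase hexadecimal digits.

7B1F

One's-complement addition (fold any carry out of bit 15 back into bit 0):
  0x2FC7 + 0xB9B2 = 0x0E979
  0xE979 + 0x8BDF = 0x17558 → wrap carry → 0x7559
  0x7559 + 0xE40F = 0x15968 → wrap carry → 0x5969
  0x5969 + 0x2B77 = 0x084E0
One's-complement sum = 0x84E0.
Checksum = ~0x84E0 & 0xFFFF = 0x7B1F.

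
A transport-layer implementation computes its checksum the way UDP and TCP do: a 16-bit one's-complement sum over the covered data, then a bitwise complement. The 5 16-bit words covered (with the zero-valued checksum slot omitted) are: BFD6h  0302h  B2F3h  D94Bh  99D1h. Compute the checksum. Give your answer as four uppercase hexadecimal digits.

One's-complement addition (fold any carry out of bit 15 back into bit 0):
  0xBFD6 + 0x0302 = 0x0C2D8
  0xC2D8 + 0xB2F3 = 0x175CB → wrap carry → 0x75CC
  0x75CC + 0xD94B = 0x14F17 → wrap carry → 0x4F18
  0x4F18 + 0x99D1 = 0x0E8E9
One's-complement sum = 0xE8E9.
Checksum = ~0xE8E9 & 0xFFFF = 0x1716.

1716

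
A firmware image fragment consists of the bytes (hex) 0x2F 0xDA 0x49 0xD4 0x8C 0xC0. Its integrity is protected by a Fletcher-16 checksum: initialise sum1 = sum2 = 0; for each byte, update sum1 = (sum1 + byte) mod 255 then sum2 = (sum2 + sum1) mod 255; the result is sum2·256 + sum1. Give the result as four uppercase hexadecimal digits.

Running sums (mod 255):
  after byte 0 (0x2F): sum1=47, sum2=47
  after byte 1 (0xDA): sum1=10, sum2=57
  after byte 2 (0x49): sum1=83, sum2=140
  after byte 3 (0xD4): sum1=40, sum2=180
  after byte 4 (0x8C): sum1=180, sum2=105
  after byte 5 (0xC0): sum1=117, sum2=222
Checksum = sum2·256 + sum1 = 222·256 + 117 = 56949 = 0xDE75.

DE75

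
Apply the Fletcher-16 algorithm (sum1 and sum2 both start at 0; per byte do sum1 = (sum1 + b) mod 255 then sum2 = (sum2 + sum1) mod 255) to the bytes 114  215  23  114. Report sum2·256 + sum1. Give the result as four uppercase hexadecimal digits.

F1D3

Running sums (mod 255):
  after byte 0 (114): sum1=114, sum2=114
  after byte 1 (215): sum1=74, sum2=188
  after byte 2 (23): sum1=97, sum2=30
  after byte 3 (114): sum1=211, sum2=241
Checksum = sum2·256 + sum1 = 241·256 + 211 = 61907 = 0xF1D3.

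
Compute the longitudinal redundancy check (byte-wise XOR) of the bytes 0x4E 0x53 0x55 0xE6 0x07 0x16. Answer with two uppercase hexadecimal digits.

BF

XOR the bytes together:
  start with 0x4E
  0x4E ⊕ 0x53 = 0x1D
  0x1D ⊕ 0x55 = 0x48
  0x48 ⊕ 0xE6 = 0xAE
  0xAE ⊕ 0x07 = 0xA9
  0xA9 ⊕ 0x16 = 0xBF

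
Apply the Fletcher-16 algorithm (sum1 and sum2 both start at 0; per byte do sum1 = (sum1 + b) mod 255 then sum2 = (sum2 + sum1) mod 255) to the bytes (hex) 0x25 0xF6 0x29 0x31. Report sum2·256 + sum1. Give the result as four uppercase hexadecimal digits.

FC76

Running sums (mod 255):
  after byte 0 (0x25): sum1=37, sum2=37
  after byte 1 (0xF6): sum1=28, sum2=65
  after byte 2 (0x29): sum1=69, sum2=134
  after byte 3 (0x31): sum1=118, sum2=252
Checksum = sum2·256 + sum1 = 252·256 + 118 = 64630 = 0xFC76.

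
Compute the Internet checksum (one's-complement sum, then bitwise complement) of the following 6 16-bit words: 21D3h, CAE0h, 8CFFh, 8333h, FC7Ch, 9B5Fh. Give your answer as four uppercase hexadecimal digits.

One's-complement addition (fold any carry out of bit 15 back into bit 0):
  0x21D3 + 0xCAE0 = 0x0ECB3
  0xECB3 + 0x8CFF = 0x179B2 → wrap carry → 0x79B3
  0x79B3 + 0x8333 = 0x0FCE6
  0xFCE6 + 0xFC7C = 0x1F962 → wrap carry → 0xF963
  0xF963 + 0x9B5F = 0x194C2 → wrap carry → 0x94C3
One's-complement sum = 0x94C3.
Checksum = ~0x94C3 & 0xFFFF = 0x6B3C.

6B3C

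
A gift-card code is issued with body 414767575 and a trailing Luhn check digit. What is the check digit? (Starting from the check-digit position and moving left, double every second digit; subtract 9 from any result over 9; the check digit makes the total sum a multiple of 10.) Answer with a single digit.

7

Partial digits right→left: 5 7 5 7 6 7 4 1 4
Double every second digit counting from the check-digit position (so the 1st, 3rd, 5th, ... of the partial from the right).
  doubled (with −9 where >9): 1 1 3 8 8 → sum 21
  kept as-is: 7 7 7 1 → sum 22
Total = 21 + 22 = 43.
Check digit = (10 − (43 mod 10)) mod 10 = 7.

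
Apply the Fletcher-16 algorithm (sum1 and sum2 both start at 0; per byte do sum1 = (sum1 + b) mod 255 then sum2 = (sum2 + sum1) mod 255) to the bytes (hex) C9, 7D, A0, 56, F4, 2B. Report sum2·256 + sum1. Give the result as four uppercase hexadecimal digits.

Running sums (mod 255):
  after byte 0 (C9): sum1=201, sum2=201
  after byte 1 (7D): sum1=71, sum2=17
  after byte 2 (A0): sum1=231, sum2=248
  after byte 3 (56): sum1=62, sum2=55
  after byte 4 (F4): sum1=51, sum2=106
  after byte 5 (2B): sum1=94, sum2=200
Checksum = sum2·256 + sum1 = 200·256 + 94 = 51294 = 0xC85E.

C85E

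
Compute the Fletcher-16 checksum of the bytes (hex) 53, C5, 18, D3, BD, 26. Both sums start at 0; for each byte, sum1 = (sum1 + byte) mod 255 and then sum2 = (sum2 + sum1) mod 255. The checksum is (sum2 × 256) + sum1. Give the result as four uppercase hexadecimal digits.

4EE8

Running sums (mod 255):
  after byte 0 (53): sum1=83, sum2=83
  after byte 1 (C5): sum1=25, sum2=108
  after byte 2 (18): sum1=49, sum2=157
  after byte 3 (D3): sum1=5, sum2=162
  after byte 4 (BD): sum1=194, sum2=101
  after byte 5 (26): sum1=232, sum2=78
Checksum = sum2·256 + sum1 = 78·256 + 232 = 20200 = 0x4EE8.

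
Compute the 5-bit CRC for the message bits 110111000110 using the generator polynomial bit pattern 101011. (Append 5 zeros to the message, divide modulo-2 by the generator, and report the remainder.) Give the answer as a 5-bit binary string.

11010

Append 5 zeros: 11011100011000000. Divide by 101011 (XOR where the leading bit is 1):
  pos 0: 110111 XOR 101011 = 011100
  pos 1: 111000 XOR 101011 = 010011
  pos 2: 100110 XOR 101011 = 001101
  pos 4: 110101 XOR 101011 = 011110
  pos 5: 111101 XOR 101011 = 010110
  pos 6: 101100 XOR 101011 = 000111
  pos 9: 111000 XOR 101011 = 010011
  pos 10: 100110 XOR 101011 = 001101
Remainder (last 5 bits) = 11010. This is the CRC / FCS.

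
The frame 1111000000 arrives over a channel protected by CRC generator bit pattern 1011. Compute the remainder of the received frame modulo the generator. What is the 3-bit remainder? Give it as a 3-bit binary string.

010

Modulo-2 division of 1111000000 by 1011:
  pos 0: 1111 XOR 1011 = 0100
  pos 1: 1000 XOR 1011 = 0011
  pos 3: 1100 XOR 1011 = 0111
  pos 4: 1110 XOR 1011 = 0101
  pos 5: 1010 XOR 1011 = 0001
Remainder = 010 (nonzero — an error is detected).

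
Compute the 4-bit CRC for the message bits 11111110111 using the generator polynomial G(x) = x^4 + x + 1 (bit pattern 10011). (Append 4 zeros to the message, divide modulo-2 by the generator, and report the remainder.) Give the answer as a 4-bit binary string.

0100

Append 4 zeros: 111111101110000. Divide by 10011 (XOR where the leading bit is 1):
  pos 0: 11111 XOR 10011 = 01100
  pos 1: 11001 XOR 10011 = 01010
  pos 2: 10101 XOR 10011 = 00110
  pos 4: 11001 XOR 10011 = 01010
  pos 5: 10101 XOR 10011 = 00110
  pos 7: 11010 XOR 10011 = 01001
  pos 8: 10010 XOR 10011 = 00001
Remainder (last 4 bits) = 0100. This is the CRC / FCS.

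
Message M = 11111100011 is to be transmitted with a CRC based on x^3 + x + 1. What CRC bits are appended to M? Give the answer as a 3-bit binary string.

100

Append 3 zeros: 11111100011000. Divide by 1011 (XOR where the leading bit is 1):
  pos 0: 1111 XOR 1011 = 0100
  pos 1: 1001 XOR 1011 = 0010
  pos 3: 1010 XOR 1011 = 0001
  pos 6: 1001 XOR 1011 = 0010
  pos 8: 1010 XOR 1011 = 0001
Remainder (last 3 bits) = 100. This is the CRC / FCS.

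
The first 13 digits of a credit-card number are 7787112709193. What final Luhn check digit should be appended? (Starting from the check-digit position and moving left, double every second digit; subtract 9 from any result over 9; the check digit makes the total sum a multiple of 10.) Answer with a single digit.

4

Partial digits right→left: 3 9 1 9 0 7 2 1 1 7 8 7 7
Double every second digit counting from the check-digit position (so the 1st, 3rd, 5th, ... of the partial from the right).
  doubled (with −9 where >9): 6 2 0 4 2 7 5 → sum 26
  kept as-is: 9 9 7 1 7 7 → sum 40
Total = 26 + 40 = 66.
Check digit = (10 − (66 mod 10)) mod 10 = 4.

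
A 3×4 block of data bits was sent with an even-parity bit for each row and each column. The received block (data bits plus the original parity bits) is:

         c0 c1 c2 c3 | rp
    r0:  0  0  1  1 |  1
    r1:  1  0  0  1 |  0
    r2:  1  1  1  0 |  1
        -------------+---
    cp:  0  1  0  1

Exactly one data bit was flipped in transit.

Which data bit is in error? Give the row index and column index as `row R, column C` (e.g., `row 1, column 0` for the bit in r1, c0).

Recompute each row's even parity and compare to rp:
  r0: data parity 0, sent rp 1 → mismatch
  r1: data parity 0, sent rp 0 → ok
  r2: data parity 1, sent rp 1 → ok
Recompute each column's even parity and compare to cp:
  c0: data parity 0, sent cp 0 → ok
  c1: data parity 1, sent cp 1 → ok
  c2: data parity 0, sent cp 0 → ok
  c3: data parity 0, sent cp 1 → mismatch
Exactly one row (r0) and one column (c3) fail → the flipped bit is at their intersection.

row 0, column 3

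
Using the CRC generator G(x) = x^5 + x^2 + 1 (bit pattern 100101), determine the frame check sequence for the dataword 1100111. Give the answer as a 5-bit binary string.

Append 5 zeros: 110011100000. Divide by 100101 (XOR where the leading bit is 1):
  pos 0: 110011 XOR 100101 = 010110
  pos 1: 101101 XOR 100101 = 001000
  pos 3: 100000 XOR 100101 = 000101
  pos 6: 101000 XOR 100101 = 001101
Remainder (last 5 bits) = 01101. This is the CRC / FCS.

01101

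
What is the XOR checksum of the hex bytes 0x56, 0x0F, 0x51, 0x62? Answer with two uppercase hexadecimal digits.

6A

XOR the bytes together:
  start with 0x56
  0x56 ⊕ 0x0F = 0x59
  0x59 ⊕ 0x51 = 0x08
  0x08 ⊕ 0x62 = 0x6A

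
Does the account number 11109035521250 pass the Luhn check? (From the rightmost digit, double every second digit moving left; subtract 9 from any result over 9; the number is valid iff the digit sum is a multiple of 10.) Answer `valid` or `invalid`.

invalid

From the right, keep odd positions and double even positions (subtract 9 from any doubled value over 9):
  doubled (positions 2,4,...): 1 2 1 6 9 2 2 → sum 23
  kept (positions 1,3,...): 0 2 2 5 0 0 1 → sum 10
Total = 33.
33 mod 10 = 3, so the number is invalid.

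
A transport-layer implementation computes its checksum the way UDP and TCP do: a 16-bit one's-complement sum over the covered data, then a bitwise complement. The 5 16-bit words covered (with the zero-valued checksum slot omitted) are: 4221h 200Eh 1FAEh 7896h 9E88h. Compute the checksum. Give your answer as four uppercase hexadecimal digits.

6703

One's-complement addition (fold any carry out of bit 15 back into bit 0):
  0x4221 + 0x200E = 0x0622F
  0x622F + 0x1FAE = 0x081DD
  0x81DD + 0x7896 = 0x0FA73
  0xFA73 + 0x9E88 = 0x198FB → wrap carry → 0x98FC
One's-complement sum = 0x98FC.
Checksum = ~0x98FC & 0xFFFF = 0x6703.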